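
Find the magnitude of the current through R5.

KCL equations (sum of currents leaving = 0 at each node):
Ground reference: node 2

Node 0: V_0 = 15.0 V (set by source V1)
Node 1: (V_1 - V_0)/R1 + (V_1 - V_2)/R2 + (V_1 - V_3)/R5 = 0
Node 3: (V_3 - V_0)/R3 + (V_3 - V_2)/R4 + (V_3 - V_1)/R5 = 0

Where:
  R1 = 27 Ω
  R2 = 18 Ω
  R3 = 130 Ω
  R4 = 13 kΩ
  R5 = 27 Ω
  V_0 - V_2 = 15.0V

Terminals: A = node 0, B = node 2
Nodal analysis, taking node 2 as the 0 V reference.
Source V1 fixes V_0 = 15 V.
KCL at each unknown node (sum of currents leaving = 0; resistances in Ω):
  Node 1: (V_1 - 15)/27 + (V_1 - 0)/18 + (V_1 - V_3)/27 = 0
  Node 3: (V_3 - 15)/130 + (V_3 - 0)/13000 + (V_3 - V_1)/27 = 0
Collecting terms (coefficients in siemens):
  0.1296·V_1 - 0.03704·V_3 = 0.5556
  0.04481·V_3 - 0.03704·V_1 = 0.1154
Determinant D = (0.1296)(0.04481) - (-0.03704)(-0.03704) = 0.004436
V_1 = [(0.5556)(0.04481) - (-0.03704)(0.1154)]/D = 6.574 V
V_3 = [(0.1296)(0.1154) - (0.5556)(-0.03704)]/D = 8.009 V
I_R5 = (V_1 - V_3)/R5 = (6.574 - 8.009)/27 = -0.05316 A
|I_R5| = 0.05316 A

Final answer: |I_R5| = 0.05316 A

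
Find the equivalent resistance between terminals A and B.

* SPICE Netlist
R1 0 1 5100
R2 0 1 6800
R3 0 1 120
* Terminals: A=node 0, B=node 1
Reduce the network between node 0 (A) and node 1 (B) by series/parallel combination:
  Rp1 = R1 ‖ R2 ‖ R3 (parallel, all between nodes 0 and 1) = 1/(1/5100 + 1/6800 + 1/120) = 115.3 Ω
R_eq = 115.3 Ω

Final answer: 115.3 Ω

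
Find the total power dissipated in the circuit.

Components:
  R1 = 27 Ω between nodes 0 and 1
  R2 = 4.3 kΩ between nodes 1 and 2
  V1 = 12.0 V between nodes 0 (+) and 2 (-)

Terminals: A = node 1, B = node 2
Nodal analysis, taking node 2 as the 0 V reference.
Source V1 fixes V_0 = 12 V.
KCL at each unknown node (sum of currents leaving = 0; resistances in Ω):
  Node 1: (V_1 - 12)/27 + (V_1 - 0)/4300 = 0
Collecting terms: 0.03727 × V_1 = 0.4444  =>  V_1 = 11.93 V
Power in each resistor, P = (ΔV)²/R:
  P_R1 = (12 - 11.93)²/27 = 0.0002077 W
  P_R2 = (11.93 - 0)²/4300 = 0.03307 W
P_total = P_R1 + P_R2 = 0.03328 W

Final answer: 0.03328 W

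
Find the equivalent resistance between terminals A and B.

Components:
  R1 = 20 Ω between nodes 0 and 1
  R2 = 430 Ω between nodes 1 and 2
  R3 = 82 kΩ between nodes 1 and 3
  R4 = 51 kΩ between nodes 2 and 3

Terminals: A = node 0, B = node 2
Reduce the network between node 0 (A) and node 2 (B) by series/parallel combination:
  Rs1 = R3 + R4 (series, joined only at node 3) = 82000 + 51000 = 133000 Ω
  Rp1 = R2 ‖ Rs1 (parallel, both between nodes 1 and 2) = 1/(1/430 + 1/133000) = 428.6 Ω
  Rs2 = R1 + Rp1 (series, joined only at node 1) = 20 + 428.6 = 448.6 Ω
R_eq = 448.6 Ω

Final answer: 448.6 Ω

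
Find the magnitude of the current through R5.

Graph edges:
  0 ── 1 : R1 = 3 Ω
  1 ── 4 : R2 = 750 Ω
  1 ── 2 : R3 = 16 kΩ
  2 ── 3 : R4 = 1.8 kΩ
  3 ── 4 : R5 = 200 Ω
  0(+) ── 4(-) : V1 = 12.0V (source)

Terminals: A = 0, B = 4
Nodal analysis, taking node 4 as the 0 V reference.
Source V1 fixes V_0 = 12 V.
KCL at each unknown node (sum of currents leaving = 0; resistances in Ω):
  Node 1: (V_1 - 12)/3 + (V_1 - 0)/750 + (V_1 - V_2)/16000 = 0
  Node 2: (V_2 - V_1)/16000 + (V_2 - V_3)/1800 = 0
  Node 3: (V_3 - V_2)/1800 + (V_3 - 0)/200 = 0
Collecting terms (coefficients in siemens):
  0.3347·V_1 - 0.0000625·V_2 = 4
  0.0006181·V_2 - 0.0000625·V_1 - 0.0005556·V_3 = 0
  0.005556·V_3 - 0.0005556·V_2 = 0
Solving these 3 simultaneous equations (Gaussian elimination) gives:
  V_1 = 11.95 V, V_2 = 1.328 V, V_3 = 0.1328 V
I_R5 = (V_3 - V_4)/R5 = (0.1328 - 0)/200 = 0.0006639 A
|I_R5| = 0.0006639 A

Final answer: |I_R5| = 0.0006639 A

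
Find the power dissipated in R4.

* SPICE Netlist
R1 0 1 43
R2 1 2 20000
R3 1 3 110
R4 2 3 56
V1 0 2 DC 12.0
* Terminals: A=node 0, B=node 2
Nodal analysis, taking node 2 as the 0 V reference.
Source V1 fixes V_0 = 12 V.
KCL at each unknown node (sum of currents leaving = 0; resistances in Ω):
  Node 1: (V_1 - 12)/43 + (V_1 - 0)/20000 + (V_1 - V_3)/110 = 0
  Node 3: (V_3 - V_1)/110 + (V_3 - 0)/56 = 0
Collecting terms (coefficients in siemens):
  0.0324·V_1 - 0.009091·V_3 = 0.2791
  0.02695·V_3 - 0.009091·V_1 = 0
Determinant D = (0.0324)(0.02695) - (-0.009091)(-0.009091) = 0.0007904
V_1 = [(0.2791)(0.02695) - (-0.009091)(0)]/D = 9.515 V
V_3 = [(0.0324)(0) - (0.2791)(-0.009091)]/D = 3.21 V
I_R4 = (V_2 - V_3)/R4 = (0 - 3.21)/56 = -0.05732 A
P_R4 = I_R4² × R4 = (-0.05732)² × 56 = 0.184 W

Final answer: 0.184 W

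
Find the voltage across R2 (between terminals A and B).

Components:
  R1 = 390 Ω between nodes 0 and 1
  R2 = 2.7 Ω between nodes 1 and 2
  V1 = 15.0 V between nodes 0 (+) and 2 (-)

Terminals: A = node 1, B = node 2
R1 and R2 are in series across V1 (node 0 → node 1 → node 2), and the output A–B is taken across R2, so this is a voltage divider.
Series current: I = V1/(R1 + R2) = 15/(390 + 2.7) = 15/392.7 = 0.0382 A
V_R2 = I × R2 = V1 × R2/(R1 + R2) = 15 × 2.7/392.7 = 0.1031 V

Final answer: 0.1031 V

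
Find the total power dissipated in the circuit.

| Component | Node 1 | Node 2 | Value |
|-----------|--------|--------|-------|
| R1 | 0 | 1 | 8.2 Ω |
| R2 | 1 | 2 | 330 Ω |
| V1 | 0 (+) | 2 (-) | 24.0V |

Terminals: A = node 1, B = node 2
Nodal analysis, taking node 2 as the 0 V reference.
Source V1 fixes V_0 = 24 V.
KCL at each unknown node (sum of currents leaving = 0; resistances in Ω):
  Node 1: (V_1 - 24)/8.2 + (V_1 - 0)/330 = 0
Collecting terms: 0.125 × V_1 = 2.927  =>  V_1 = 23.42 V
Power in each resistor, P = (ΔV)²/R:
  P_R1 = (24 - 23.42)²/8.2 = 0.04129 W
  P_R2 = (23.42 - 0)²/330 = 1.662 W
P_total = P_R1 + P_R2 = 1.703 W

Final answer: 1.703 W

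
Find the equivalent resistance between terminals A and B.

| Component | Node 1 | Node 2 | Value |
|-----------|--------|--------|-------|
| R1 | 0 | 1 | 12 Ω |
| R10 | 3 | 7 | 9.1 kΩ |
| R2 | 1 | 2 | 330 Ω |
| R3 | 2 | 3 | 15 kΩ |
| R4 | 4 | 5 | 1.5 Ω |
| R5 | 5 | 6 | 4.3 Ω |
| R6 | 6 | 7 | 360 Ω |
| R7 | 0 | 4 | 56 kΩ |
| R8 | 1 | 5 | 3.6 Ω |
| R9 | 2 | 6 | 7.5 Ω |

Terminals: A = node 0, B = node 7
The network is not a plain series/parallel combination. Inject a 1 A test current into terminal A (node 0) and return it from terminal B (node 7); then R_eq = V_A / (1 A).
Nodal analysis, taking node 7 as the 0 V reference.
Current source I_test pushes 1 A into node 0 and draws it out of node 7.
KCL at each unknown node (sum of currents leaving = 0; resistances in Ω):
  Node 0: (V_0 - V_1)/12 + (V_0 - V_4)/56000 - 1 = 0
  Node 1: (V_1 - V_0)/12 + (V_1 - V_2)/330 + (V_1 - V_5)/3.6 = 0
  Node 2: (V_2 - V_1)/330 + (V_2 - V_3)/15000 + (V_2 - V_6)/7.5 = 0
  Node 3: (V_3 - V_2)/15000 + (V_3 - 0)/9100 = 0
  Node 4: (V_4 - V_0)/56000 + (V_4 - V_5)/1.5 = 0
  Node 5: (V_5 - V_1)/3.6 + (V_5 - V_4)/1.5 + (V_5 - V_6)/4.3 = 0
  Node 6: (V_6 - V_2)/7.5 + (V_6 - V_5)/4.3 + (V_6 - 0)/360 = 0
Collecting terms (coefficients in siemens):
  0.08335·V_0 - 0.08333·V_1 - 0.00001786·V_4 = 1
  0.3641·V_1 - 0.08333·V_0 - 0.00303·V_2 - 0.2778·V_5 = 0
  0.1364·V_2 - 0.00303·V_1 - 0.00006667·V_3 - 0.1333·V_6 = 0
  0.0001766·V_3 - 0.00006667·V_2 = 0
  0.6667·V_4 - 0.00001786·V_0 - 0.6667·V_5 = 0
  1.177·V_5 - 0.2778·V_1 - 0.6667·V_4 - 0.2326·V_6 = 0
  0.3687·V_6 - 0.1333·V_2 - 0.2326·V_5 = 0
Solving these 7 simultaneous equations (Gaussian elimination) gives:
  V_0 = 374.4 V, V_1 = 362.4 V, V_2 = 354.8 V, V_3 = 134 V
  V_4 = 358.9 V, V_5 = 358.9 V, V_6 = 354.7 V
R_eq = V_0 / 1 A = 374.4 Ω

Final answer: 374.4 Ω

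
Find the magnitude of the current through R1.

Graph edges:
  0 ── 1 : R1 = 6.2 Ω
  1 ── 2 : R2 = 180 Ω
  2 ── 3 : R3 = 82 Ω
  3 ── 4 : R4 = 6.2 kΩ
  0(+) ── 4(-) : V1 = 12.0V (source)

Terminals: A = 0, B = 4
Nodal analysis, taking node 4 as the 0 V reference.
Source V1 fixes V_0 = 12 V.
KCL at each unknown node (sum of currents leaving = 0; resistances in Ω):
  Node 1: (V_1 - 12)/6.2 + (V_1 - V_2)/180 = 0
  Node 2: (V_2 - V_1)/180 + (V_2 - V_3)/82 = 0
  Node 3: (V_3 - V_2)/82 + (V_3 - 0)/6200 = 0
Collecting terms (coefficients in siemens):
  0.1668·V_1 - 0.005556·V_2 = 1.935
  0.01775·V_2 - 0.005556·V_1 - 0.0122·V_3 = 0
  0.01236·V_3 - 0.0122·V_2 = 0
Solving these 3 simultaneous equations (Gaussian elimination) gives:
  V_1 = 11.99 V, V_2 = 11.65 V, V_3 = 11.5 V
I_R1 = (V_0 - V_1)/R1 = (12 - 11.99)/6.2 = 0.001855 A
|I_R1| = 0.001855 A

Final answer: |I_R1| = 0.001855 A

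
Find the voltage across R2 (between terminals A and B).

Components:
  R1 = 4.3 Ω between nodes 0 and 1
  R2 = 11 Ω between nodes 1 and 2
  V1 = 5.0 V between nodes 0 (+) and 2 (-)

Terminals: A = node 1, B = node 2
R1 and R2 are in series across V1 (node 0 → node 1 → node 2), and the output A–B is taken across R2, so this is a voltage divider.
Series current: I = V1/(R1 + R2) = 5/(4.3 + 11) = 5/15.3 = 0.3268 A
V_R2 = I × R2 = V1 × R2/(R1 + R2) = 5 × 11/15.3 = 3.595 V

Final answer: 3.595 V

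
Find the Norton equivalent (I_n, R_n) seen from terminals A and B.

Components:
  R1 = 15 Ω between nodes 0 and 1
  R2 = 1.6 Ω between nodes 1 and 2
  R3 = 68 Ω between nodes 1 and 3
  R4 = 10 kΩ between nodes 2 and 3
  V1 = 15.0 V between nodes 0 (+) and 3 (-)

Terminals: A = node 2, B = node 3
Find the Thévenin equivalent first; then I_n = V_th/R_th and R_n = R_th.
Step 1 — V_th is the open-circuit voltage V_A - V_B (nothing connected across the terminals).
Nodal analysis, taking node 3 as the 0 V reference.
Source V1 fixes V_0 = 15 V.
KCL at each unknown node (sum of currents leaving = 0; resistances in Ω):
  Node 1: (V_1 - 15)/15 + (V_1 - V_2)/1.6 + (V_1 - 0)/68 = 0
  Node 2: (V_2 - V_1)/1.6 + (V_2 - 0)/10000 = 0
Collecting terms (coefficients in siemens):
  0.7064·V_1 - 0.625·V_2 = 1
  0.6251·V_2 - 0.625·V_1 = 0
Determinant D = (0.7064)(0.6251) - (-0.625)(-0.625) = 0.05093
V_1 = [(1)(0.6251) - (-0.625)(0)]/D = 12.27 V
V_2 = [(0.7064)(0) - (1)(-0.625)]/D = 12.27 V
V_th = V_2 - V_3 = 12.27 - 0 = 12.27 V
Step 2 — R_th: zero the source — replace V1 by a short circuit (node 3 merges into node 0) — and find the resistance seen between A (node 2) and B (node 0).
Reduce the network between node 2 (A) and node 0 (B) by series/parallel combination:
  Rp1 = R1 ‖ R3 (parallel, both between nodes 0 and 1) = 1/(1/15 + 1/68) = 12.29 Ω
  Rs1 = R2 + Rp1 (series, joined only at node 1) = 1.6 + 12.29 = 13.89 Ω
  Rp2 = R4 ‖ Rs1 (parallel, both between nodes 0 and 2) = 1/(1/10000 + 1/13.89) = 13.87 Ω
R_th = 13.87 Ω
I_n = V_th/R_th = 12.27/13.87 = 0.8848 A, and R_n = R_th = 13.87 Ω

Final answer: I_n = 0.8848 A, R_n = 13.87 Ω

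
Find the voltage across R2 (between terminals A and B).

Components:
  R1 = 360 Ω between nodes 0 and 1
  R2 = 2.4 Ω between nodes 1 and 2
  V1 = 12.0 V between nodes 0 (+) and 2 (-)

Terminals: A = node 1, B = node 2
R1 and R2 are in series across V1 (node 0 → node 1 → node 2), and the output A–B is taken across R2, so this is a voltage divider.
Series current: I = V1/(R1 + R2) = 12/(360 + 2.4) = 12/362.4 = 0.03311 A
V_R2 = I × R2 = V1 × R2/(R1 + R2) = 12 × 2.4/362.4 = 0.07947 V

Final answer: 0.07947 V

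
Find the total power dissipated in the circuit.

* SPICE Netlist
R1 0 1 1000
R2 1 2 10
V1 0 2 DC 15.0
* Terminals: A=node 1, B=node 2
Nodal analysis, taking node 2 as the 0 V reference.
Source V1 fixes V_0 = 15 V.
KCL at each unknown node (sum of currents leaving = 0; resistances in Ω):
  Node 1: (V_1 - 15)/1000 + (V_1 - 0)/10 = 0
Collecting terms: 0.101 × V_1 = 0.015  =>  V_1 = 0.1485 V
Power in each resistor, P = (ΔV)²/R:
  P_R1 = (15 - 0.1485)²/1000 = 0.2206 W
  P_R2 = (0.1485 - 0)²/10 = 0.002206 W
P_total = P_R1 + P_R2 = 0.2228 W

Final answer: 0.2228 W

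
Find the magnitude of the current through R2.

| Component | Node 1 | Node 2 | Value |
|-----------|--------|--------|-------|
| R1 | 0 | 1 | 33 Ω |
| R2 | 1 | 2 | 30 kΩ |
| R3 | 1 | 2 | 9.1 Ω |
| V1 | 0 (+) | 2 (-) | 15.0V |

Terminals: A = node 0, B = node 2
Nodal analysis, taking node 2 as the 0 V reference.
Source V1 fixes V_0 = 15 V.
KCL at each unknown node (sum of currents leaving = 0; resistances in Ω):
  Node 1: (V_1 - 15)/33 + (V_1 - 0)/30000 + (V_1 - 0)/9.1 = 0
Collecting terms: 0.1402 × V_1 = 0.4545  =>  V_1 = 3.242 V
I_R2 = (V_1 - V_2)/R2 = (3.242 - 0)/30000 = 0.0001081 A
|I_R2| = 0.0001081 A

Final answer: |I_R2| = 0.0001081 A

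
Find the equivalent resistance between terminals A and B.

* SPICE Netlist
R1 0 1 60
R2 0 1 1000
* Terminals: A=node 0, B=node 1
Reduce the network between node 0 (A) and node 1 (B) by series/parallel combination:
  Rp1 = R1 ‖ R2 (parallel, both between nodes 0 and 1) = 1/(1/60 + 1/1000) = 56.6 Ω
R_eq = 56.6 Ω

Final answer: 56.6 Ω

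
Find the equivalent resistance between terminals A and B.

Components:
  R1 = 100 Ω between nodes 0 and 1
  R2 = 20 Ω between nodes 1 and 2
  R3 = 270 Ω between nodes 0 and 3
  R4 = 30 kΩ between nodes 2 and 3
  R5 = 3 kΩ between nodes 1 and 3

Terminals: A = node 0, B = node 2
The network is not a plain series/parallel combination. Inject a 1 A test current into terminal A (node 0) and return it from terminal B (node 2); then R_eq = V_A / (1 A).
Nodal analysis, taking node 2 as the 0 V reference.
Current source I_test pushes 1 A into node 0 and draws it out of node 2.
KCL at each unknown node (sum of currents leaving = 0; resistances in Ω):
  Node 0: (V_0 - V_1)/100 + (V_0 - V_3)/270 - 1 = 0
  Node 1: (V_1 - V_0)/100 + (V_1 - 0)/20 + (V_1 - V_3)/3000 = 0
  Node 3: (V_3 - V_0)/270 + (V_3 - V_1)/3000 + (V_3 - 0)/30000 = 0
Collecting terms (coefficients in siemens):
  0.0137·V_0 - 0.01·V_1 - 0.003704·V_3 = 1
  0.06033·V_1 - 0.01·V_0 - 0.0003333·V_3 = 0
  0.00407·V_3 - 0.003704·V_0 - 0.0003333·V_1 = 0
Solving these 3 simultaneous equations (Gaussian elimination) gives:
  V_0 = 116.6 V, V_1 = 19.93 V, V_3 = 107.8 V
R_eq = V_0 / 1 A = 116.6 Ω

Final answer: 116.6 Ω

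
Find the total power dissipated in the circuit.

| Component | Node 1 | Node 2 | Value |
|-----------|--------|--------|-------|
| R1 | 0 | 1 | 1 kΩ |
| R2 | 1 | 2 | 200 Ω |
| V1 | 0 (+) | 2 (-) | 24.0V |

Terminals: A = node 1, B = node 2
Nodal analysis, taking node 2 as the 0 V reference.
Source V1 fixes V_0 = 24 V.
KCL at each unknown node (sum of currents leaving = 0; resistances in Ω):
  Node 1: (V_1 - 24)/1000 + (V_1 - 0)/200 = 0
Collecting terms: 0.006 × V_1 = 0.024  =>  V_1 = 4 V
Power in each resistor, P = (ΔV)²/R:
  P_R1 = (24 - 4)²/1000 = 0.4 W
  P_R2 = (4 - 0)²/200 = 0.08 W
P_total = P_R1 + P_R2 = 0.48 W

Final answer: 0.48 W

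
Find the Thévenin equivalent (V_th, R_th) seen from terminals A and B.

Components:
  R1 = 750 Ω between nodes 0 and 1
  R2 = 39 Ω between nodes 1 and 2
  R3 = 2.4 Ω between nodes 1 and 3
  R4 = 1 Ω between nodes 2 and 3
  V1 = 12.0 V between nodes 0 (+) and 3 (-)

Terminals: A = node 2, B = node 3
Step 1 — V_th is the open-circuit voltage V_A - V_B (nothing connected across the terminals).
Nodal analysis, taking node 3 as the 0 V reference.
Source V1 fixes V_0 = 12 V.
KCL at each unknown node (sum of currents leaving = 0; resistances in Ω):
  Node 1: (V_1 - 12)/750 + (V_1 - V_2)/39 + (V_1 - 0)/2.4 = 0
  Node 2: (V_2 - V_1)/39 + (V_2 - 0)/1 = 0
Collecting terms (coefficients in siemens):
  0.4436·V_1 - 0.02564·V_2 = 0.016
  1.026·V_2 - 0.02564·V_1 = 0
Determinant D = (0.4436)(1.026) - (-0.02564)(-0.02564) = 0.4544
V_1 = [(0.016)(1.026) - (-0.02564)(0)]/D = 0.03612 V
V_2 = [(0.4436)(0) - (0.016)(-0.02564)]/D = 0.0009029 V
V_th = V_2 - V_3 = 0.0009029 - 0 = 0.0009029 V
Step 2 — R_th: zero the source — replace V1 by a short circuit (node 3 merges into node 0) — and find the resistance seen between A (node 2) and B (node 0).
Reduce the network between node 2 (A) and node 0 (B) by series/parallel combination:
  Rp1 = R1 ‖ R3 (parallel, both between nodes 0 and 1) = 1/(1/750 + 1/2.4) = 2.392 Ω
  Rs1 = R2 + Rp1 (series, joined only at node 1) = 39 + 2.392 = 41.39 Ω
  Rp2 = R4 ‖ Rs1 (parallel, both between nodes 0 and 2) = 1/(1/1 + 1/41.39) = 0.9764 Ω
R_th = 0.9764 Ω

Final answer: V_th = 0.0009029 V, R_th = 0.9764 Ω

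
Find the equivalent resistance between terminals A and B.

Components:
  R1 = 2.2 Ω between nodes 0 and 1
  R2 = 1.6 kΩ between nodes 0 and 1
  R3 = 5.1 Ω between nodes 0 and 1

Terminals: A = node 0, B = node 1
Reduce the network between node 0 (A) and node 1 (B) by series/parallel combination:
  Rp1 = R1 ‖ R2 ‖ R3 (parallel, all between nodes 0 and 1) = 1/(1/2.2 + 1/1600 + 1/5.1) = 1.536 Ω
R_eq = 1.536 Ω

Final answer: 1.536 Ω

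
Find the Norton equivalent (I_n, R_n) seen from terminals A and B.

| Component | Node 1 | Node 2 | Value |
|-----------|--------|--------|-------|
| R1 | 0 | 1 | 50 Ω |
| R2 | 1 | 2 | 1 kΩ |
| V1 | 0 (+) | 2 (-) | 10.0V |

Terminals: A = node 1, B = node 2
Find the Thévenin equivalent first; then I_n = V_th/R_th and R_n = R_th.
Step 1 — V_th is the open-circuit voltage V_A - V_B (nothing connected across the terminals).
Nodal analysis, taking node 2 as the 0 V reference.
Source V1 fixes V_0 = 10 V.
KCL at each unknown node (sum of currents leaving = 0; resistances in Ω):
  Node 1: (V_1 - 10)/50 + (V_1 - 0)/1000 = 0
Collecting terms: 0.021 × V_1 = 0.2  =>  V_1 = 9.524 V
V_th = V_1 - V_2 = 9.524 - 0 = 9.524 V
Step 2 — R_th: zero the source — replace V1 by a short circuit (node 2 merges into node 0) — and find the resistance seen between A (node 1) and B (node 0).
Reduce the network between node 1 (A) and node 0 (B) by series/parallel combination:
  Rp1 = R1 ‖ R2 (parallel, both between nodes 0 and 1) = 1/(1/50 + 1/1000) = 47.62 Ω
R_th = 47.62 Ω
I_n = V_th/R_th = 9.524/47.62 = 0.2 A, and R_n = R_th = 47.62 Ω

Final answer: I_n = 0.2 A, R_n = 47.62 Ω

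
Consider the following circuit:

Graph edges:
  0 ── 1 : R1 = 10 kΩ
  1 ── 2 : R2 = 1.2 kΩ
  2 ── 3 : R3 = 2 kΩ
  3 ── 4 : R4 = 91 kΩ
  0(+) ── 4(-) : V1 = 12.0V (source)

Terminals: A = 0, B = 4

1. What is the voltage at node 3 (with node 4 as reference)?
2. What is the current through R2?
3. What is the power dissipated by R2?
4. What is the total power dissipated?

Nodal analysis, taking node 4 as the 0 V reference.
Source V1 fixes V_0 = 12 V.
KCL at each unknown node (sum of currents leaving = 0; resistances in Ω):
  Node 1: (V_1 - 12)/10000 + (V_1 - V_2)/1200 = 0
  Node 2: (V_2 - V_1)/1200 + (V_2 - V_3)/2000 = 0
  Node 3: (V_3 - V_2)/2000 + (V_3 - 0)/91000 = 0
Collecting terms (coefficients in siemens):
  0.0009333·V_1 - 0.0008333·V_2 = 0.0012
  0.001333·V_2 - 0.0008333·V_1 - 0.0005·V_3 = 0
  0.000511·V_3 - 0.0005·V_2 = 0
Solving these 3 simultaneous equations (Gaussian elimination) gives:
  V_1 = 10.85 V, V_2 = 10.71 V, V_3 = 10.48 V
Part 1:
  Read off the nodal solution: V_3 = 10.48 V
Part 2:
  I_R2 = (V_1 - V_2)/R2 = (10.85 - 10.71)/1200 = 0.0001152 A
  Magnitude: I_R2 = 0.0001152 A
Part 3:
  I_R2 = (V_1 - V_2)/R2 = (10.85 - 10.71)/1200 = 0.0001152 A
  P_R2 = I_R2² × R2 = (0.0001152)² × 1200 = 0.00001592 W
Part 4:
  Power in each resistor, P = (ΔV)²/R:
    P_R1 = (12 - 10.85)²/10000 = 0.0001326 W
    P_R2 = (10.85 - 10.71)²/1200 = 0.00001592 W
    P_R3 = (10.71 - 10.48)²/2000 = 0.00002653 W
    P_R4 = (10.48 - 0)²/91000 = 0.001207 W
  P_total = P_R1 + P_R2 + P_R3 + P_R4 = 0.001382 W

Final answers:
1. V_3 = 10.48 V
2. I_R2 = 0.0001152 A
3. P_R2 = 1.592e-05 W
4. P_total = 0.001382 W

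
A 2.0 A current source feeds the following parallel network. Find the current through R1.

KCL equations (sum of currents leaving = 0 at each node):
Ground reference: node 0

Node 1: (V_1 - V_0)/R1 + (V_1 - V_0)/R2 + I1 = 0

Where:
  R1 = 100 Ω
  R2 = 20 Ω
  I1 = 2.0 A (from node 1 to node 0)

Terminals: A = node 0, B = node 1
All resistors sit directly between nodes 0 and 1, so they are in parallel and share one voltage V; the full source current 2 A splits among them.
1/R_par = 1/100 + 1/20 = 0.06 S  =>  R_par = 16.67 Ω
V = I × R_par = 2 × 16.67 = 33.33 V
I_R1 = V/R1 = 33.33/100 = 0.3333 A

Final answer: 0.3333 A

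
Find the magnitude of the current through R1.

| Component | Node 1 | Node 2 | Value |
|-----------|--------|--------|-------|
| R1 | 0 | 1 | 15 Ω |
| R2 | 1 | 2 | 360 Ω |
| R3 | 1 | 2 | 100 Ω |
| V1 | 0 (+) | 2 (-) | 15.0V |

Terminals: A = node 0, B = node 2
Nodal analysis, taking node 2 as the 0 V reference.
Source V1 fixes V_0 = 15 V.
KCL at each unknown node (sum of currents leaving = 0; resistances in Ω):
  Node 1: (V_1 - 15)/15 + (V_1 - 0)/360 + (V_1 - 0)/100 = 0
Collecting terms: 0.07944 × V_1 = 1  =>  V_1 = 12.59 V
I_R1 = (V_0 - V_1)/R1 = (15 - 12.59)/15 = 0.1608 A
|I_R1| = 0.1608 A

Final answer: |I_R1| = 0.1608 A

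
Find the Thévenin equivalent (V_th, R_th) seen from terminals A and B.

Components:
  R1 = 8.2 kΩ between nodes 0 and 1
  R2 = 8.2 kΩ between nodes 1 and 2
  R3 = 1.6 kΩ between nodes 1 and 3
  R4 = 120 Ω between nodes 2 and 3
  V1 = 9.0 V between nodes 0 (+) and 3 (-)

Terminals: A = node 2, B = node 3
Step 1 — V_th is the open-circuit voltage V_A - V_B (nothing connected across the terminals).
Nodal analysis, taking node 3 as the 0 V reference.
Source V1 fixes V_0 = 9 V.
KCL at each unknown node (sum of currents leaving = 0; resistances in Ω):
  Node 1: (V_1 - 9)/8200 + (V_1 - V_2)/8200 + (V_1 - 0)/1600 = 0
  Node 2: (V_2 - V_1)/8200 + (V_2 - 0)/120 = 0
Collecting terms (coefficients in siemens):
  0.0008689·V_1 - 0.000122·V_2 = 0.001098
  0.008455·V_2 - 0.000122·V_1 = 0
Determinant D = (0.0008689)(0.008455) - (-0.000122)(-0.000122) = 0.000007332
V_1 = [(0.001098)(0.008455) - (-0.000122)(0)]/D = 1.266 V
V_2 = [(0.0008689)(0) - (0.001098)(-0.000122)]/D = 0.01826 V
V_th = V_2 - V_3 = 0.01826 - 0 = 0.01826 V
Step 2 — R_th: zero the source — replace V1 by a short circuit (node 3 merges into node 0) — and find the resistance seen between A (node 2) and B (node 0).
Reduce the network between node 2 (A) and node 0 (B) by series/parallel combination:
  Rp1 = R1 ‖ R3 (parallel, both between nodes 0 and 1) = 1/(1/8200 + 1/1600) = 1339 Ω
  Rs1 = R2 + Rp1 (series, joined only at node 1) = 8200 + 1339 = 9539 Ω
  Rp2 = R4 ‖ Rs1 (parallel, both between nodes 0 and 2) = 1/(1/120 + 1/9539) = 118.5 Ω
R_th = 118.5 Ω

Final answer: V_th = 0.01826 V, R_th = 118.5 Ω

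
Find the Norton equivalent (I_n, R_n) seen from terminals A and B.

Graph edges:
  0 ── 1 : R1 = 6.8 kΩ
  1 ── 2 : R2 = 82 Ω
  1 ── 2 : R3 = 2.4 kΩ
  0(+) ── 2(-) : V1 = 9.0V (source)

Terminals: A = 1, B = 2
Find the Thévenin equivalent first; then I_n = V_th/R_th and R_n = R_th.
Step 1 — V_th is the open-circuit voltage V_A - V_B (nothing connected across the terminals).
Nodal analysis, taking node 2 as the 0 V reference.
Source V1 fixes V_0 = 9 V.
KCL at each unknown node (sum of currents leaving = 0; resistances in Ω):
  Node 1: (V_1 - 9)/6800 + (V_1 - 0)/82 + (V_1 - 0)/2400 = 0
Collecting terms: 0.01276 × V_1 = 0.001324  =>  V_1 = 0.1037 V
V_th = V_1 - V_2 = 0.1037 - 0 = 0.1037 V
Step 2 — R_th: zero the source — replace V1 by a short circuit (node 2 merges into node 0) — and find the resistance seen between A (node 1) and B (node 0).
Reduce the network between node 1 (A) and node 0 (B) by series/parallel combination:
  Rp1 = R1 ‖ R2 ‖ R3 (parallel, all between nodes 0 and 1) = 1/(1/6800 + 1/82 + 1/2400) = 78.38 Ω
R_th = 78.38 Ω
I_n = V_th/R_th = 0.1037/78.38 = 0.001324 A, and R_n = R_th = 78.38 Ω

Final answer: I_n = 0.001324 A, R_n = 78.38 Ω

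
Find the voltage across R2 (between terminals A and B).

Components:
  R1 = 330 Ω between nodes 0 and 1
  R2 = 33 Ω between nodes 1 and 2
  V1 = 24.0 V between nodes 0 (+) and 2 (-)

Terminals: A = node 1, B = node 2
R1 and R2 are in series across V1 (node 0 → node 1 → node 2), and the output A–B is taken across R2, so this is a voltage divider.
Series current: I = V1/(R1 + R2) = 24/(330 + 33) = 24/363 = 0.06612 A
V_R2 = I × R2 = V1 × R2/(R1 + R2) = 24 × 33/363 = 2.182 V

Final answer: 2.182 V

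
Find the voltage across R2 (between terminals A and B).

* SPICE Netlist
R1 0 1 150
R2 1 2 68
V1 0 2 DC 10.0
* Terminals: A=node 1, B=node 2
R1 and R2 are in series across V1 (node 0 → node 1 → node 2), and the output A–B is taken across R2, so this is a voltage divider.
Series current: I = V1/(R1 + R2) = 10/(150 + 68) = 10/218 = 0.04587 A
V_R2 = I × R2 = V1 × R2/(R1 + R2) = 10 × 68/218 = 3.119 V

Final answer: 3.119 V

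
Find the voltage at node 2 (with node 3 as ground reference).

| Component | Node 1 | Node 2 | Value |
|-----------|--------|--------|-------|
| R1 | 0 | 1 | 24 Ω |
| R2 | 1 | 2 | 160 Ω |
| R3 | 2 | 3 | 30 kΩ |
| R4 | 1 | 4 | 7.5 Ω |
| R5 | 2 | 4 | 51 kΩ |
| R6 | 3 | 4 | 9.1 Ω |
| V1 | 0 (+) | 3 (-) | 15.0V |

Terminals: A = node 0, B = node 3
Nodal analysis, taking node 3 as the 0 V reference.
Source V1 fixes V_0 = 15 V.
KCL at each unknown node (sum of currents leaving = 0; resistances in Ω):
  Node 1: (V_1 - 15)/24 + (V_1 - V_2)/160 + (V_1 - V_4)/7.5 = 0
  Node 2: (V_2 - V_1)/160 + (V_2 - 0)/30000 + (V_2 - V_4)/51000 = 0
  Node 4: (V_4 - V_1)/7.5 + (V_4 - V_2)/51000 + (V_4 - 0)/9.1 = 0
Collecting terms (coefficients in siemens):
  0.1812·V_1 - 0.00625·V_2 - 0.1333·V_4 = 0.625
  0.006303·V_2 - 0.00625·V_1 - 0.00001961·V_4 = 0
  0.2432·V_4 - 0.1333·V_1 - 0.00001961·V_2 = 0
Solving these 3 simultaneous equations (Gaussian elimination) gives:
  V_1 = 6.131 V, V_2 = 6.09 V, V_4 = 3.361 V
The requested potential is V_2 = 6.09 V.

Final answer: V_2 = 6.09 V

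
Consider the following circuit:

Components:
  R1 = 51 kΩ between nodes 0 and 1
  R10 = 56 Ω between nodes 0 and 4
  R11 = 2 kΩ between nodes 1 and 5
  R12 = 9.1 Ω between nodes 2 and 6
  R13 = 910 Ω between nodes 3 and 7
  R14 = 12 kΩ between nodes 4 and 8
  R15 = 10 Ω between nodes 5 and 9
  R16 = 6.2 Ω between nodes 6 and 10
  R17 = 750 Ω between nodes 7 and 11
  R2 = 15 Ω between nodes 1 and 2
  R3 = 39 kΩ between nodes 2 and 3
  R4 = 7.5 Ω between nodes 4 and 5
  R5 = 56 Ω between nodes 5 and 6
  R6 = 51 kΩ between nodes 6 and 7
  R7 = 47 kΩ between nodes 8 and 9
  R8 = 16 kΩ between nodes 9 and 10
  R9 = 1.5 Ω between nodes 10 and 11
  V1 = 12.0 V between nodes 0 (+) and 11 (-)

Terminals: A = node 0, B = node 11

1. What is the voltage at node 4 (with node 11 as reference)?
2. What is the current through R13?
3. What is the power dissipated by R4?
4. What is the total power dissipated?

Nodal analysis, taking node 11 as the 0 V reference.
Source V1 fixes V_0 = 12 V.
KCL at each unknown node (sum of currents leaving = 0; resistances in Ω):
  Node 1: (V_1 - 12)/51000 + (V_1 - V_2)/15 + (V_1 - V_5)/2000 = 0
  Node 2: (V_2 - V_1)/15 + (V_2 - V_3)/39000 + (V_2 - V_6)/9.1 = 0
  Node 3: (V_3 - V_2)/39000 + (V_3 - V_7)/910 = 0
  Node 4: (V_4 - V_5)/7.5 + (V_4 - 12)/56 + (V_4 - V_8)/12000 = 0
  Node 5: (V_5 - V_4)/7.5 + (V_5 - V_6)/56 + (V_5 - V_1)/2000 + (V_5 - V_9)/10 = 0
  Node 6: (V_6 - V_5)/56 + (V_6 - V_7)/51000 + (V_6 - V_2)/9.1 + (V_6 - V_10)/6.2 = 0
  Node 7: (V_7 - V_6)/51000 + (V_7 - V_3)/910 + (V_7 - 0)/750 = 0
  Node 8: (V_8 - V_9)/47000 + (V_8 - V_4)/12000 = 0
  Node 9: (V_9 - V_8)/47000 + (V_9 - V_10)/16000 + (V_9 - V_5)/10 = 0
  Node 10: (V_10 - V_9)/16000 + (V_10 - 0)/1.5 + (V_10 - V_6)/6.2 = 0
Collecting terms (coefficients in siemens):
  0.06719·V_1 - 0.06667·V_2 - 0.0005·V_5 = 0.0002353
  0.1766·V_2 - 0.06667·V_1 - 0.00002564·V_3 - 0.1099·V_6 = 0
  0.001125·V_3 - 0.00002564·V_2 - 0.001099·V_7 = 0
  0.1513·V_4 - 0.1333·V_5 - 0.00008333·V_8 = 0.2143
  0.2517·V_5 - 0.0005·V_1 - 0.1333·V_4 - 0.01786·V_6 - 0.1·V_9 = 0
  0.2891·V_6 - 0.1099·V_2 - 0.01786·V_5 - 0.00001961·V_7 - 0.1613·V_10 = 0
  0.002452·V_7 - 0.001099·V_3 - 0.00001961·V_6 = 0
  0.0001046·V_8 - 0.00008333·V_4 - 0.00002128·V_9 = 0
  0.1001·V_9 - 0.1·V_5 - 0.00002128·V_8 - 0.0000625·V_10 = 0
  0.828·V_10 - 0.1613·V_6 - 0.0000625·V_9 = 0
Solving these 10 simultaneous equations (Gaussian elimination) gives:
  V_1 = 0.8025 V, V_2 = 0.7607 V, V_3 = 0.04109 V, V_4 = 6.645 V
  V_5 = 5.927 V, V_6 = 0.7356 V, V_7 = 0.0243 V, V_8 = 6.498 V
  V_9 = 5.924 V, V_10 = 0.1437 V
Part 1:
  Read off the nodal solution: V_4 = 6.645 V
Part 2:
  I_R13 = (V_3 - V_7)/R13 = (0.04109 - 0.0243)/910 = 0.00001845 A
  Magnitude: I_R13 = 0.00001845 A
Part 3:
  I_R4 = (V_4 - V_5)/R4 = (6.645 - 5.927)/7.5 = 0.09562 A
  P_R4 = I_R4² × R4 = (0.09562)² × 7.5 = 0.06858 W
Part 4:
  Power in each resistor, P = (ΔV)²/R:
    P_R1 = (12 - 0.8025)²/51000 = 0.002459 W
    P_R2 = (0.8025 - 0.7607)²/15 = 0.0001161 W
    P_R3 = (0.7607 - 0.04109)²/39000 = 0.00001328 W
    P_R4 = (6.645 - 5.927)²/7.5 = 0.06858 W
    P_R5 = (5.927 - 0.7356)²/56 = 0.4813 W
    P_R6 = (0.7356 - 0.0243)²/51000 = 0.00000992 W
    P_R7 = (6.498 - 5.924)²/47000 = 0.000007012 W
    P_R8 = (5.924 - 0.1437)²/16000 = 0.002088 W
    P_R9 = (0.1437 - 0)²/1.5 = 0.01377 W
    P_R10 = (12 - 6.645)²/56 = 0.5122 W
    P_R11 = (0.8025 - 5.927)²/2000 = 0.01313 W
    P_R12 = (0.7607 - 0.7356)²/9.1 = 0.0000695 W
    P_R13 = (0.04109 - 0.0243)²/910 = 0.0000003098 W
    P_R14 = (6.645 - 6.498)²/12000 = 0.00000179 W
    P_R15 = (5.927 - 5.924)²/10 = 0.000001218 W
    P_R16 = (0.7356 - 0.1437)²/6.2 = 0.0565 W
    P_R17 = (0.0243 - 0)²/750 = 0.0000007873 W
  P_total = P_R1 + P_R2 + P_R3 + P_R4 + P_R5 + P_R6 + P_R7 + P_R8 + P_R9 + P_R10 + P_R11 + P_R12 + P_R13 + P_R14 + P_R15 + P_R16 + P_R17 = 1.15 W

Final answers:
1. V_4 = 6.645 V
2. I_R13 = 1.845e-05 A
3. P_R4 = 0.06858 W
4. P_total = 1.15 W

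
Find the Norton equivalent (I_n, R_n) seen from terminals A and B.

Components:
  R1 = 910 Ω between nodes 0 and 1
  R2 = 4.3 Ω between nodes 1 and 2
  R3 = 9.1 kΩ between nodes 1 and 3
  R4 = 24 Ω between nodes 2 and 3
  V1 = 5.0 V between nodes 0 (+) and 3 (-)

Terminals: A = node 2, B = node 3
Find the Thévenin equivalent first; then I_n = V_th/R_th and R_n = R_th.
Step 1 — V_th is the open-circuit voltage V_A - V_B (nothing connected across the terminals).
Nodal analysis, taking node 3 as the 0 V reference.
Source V1 fixes V_0 = 5 V.
KCL at each unknown node (sum of currents leaving = 0; resistances in Ω):
  Node 1: (V_1 - 5)/910 + (V_1 - V_2)/4.3 + (V_1 - 0)/9100 = 0
  Node 2: (V_2 - V_1)/4.3 + (V_2 - 0)/24 = 0
Collecting terms (coefficients in siemens):
  0.2338·V_1 - 0.2326·V_2 = 0.005495
  0.2742·V_2 - 0.2326·V_1 = 0
Determinant D = (0.2338)(0.2742) - (-0.2326)(-0.2326) = 0.01002
V_1 = [(0.005495)(0.2742) - (-0.2326)(0)]/D = 0.1504 V
V_2 = [(0.2338)(0) - (0.005495)(-0.2326)]/D = 0.1275 V
V_th = V_2 - V_3 = 0.1275 - 0 = 0.1275 V
Step 2 — R_th: zero the source — replace V1 by a short circuit (node 3 merges into node 0) — and find the resistance seen between A (node 2) and B (node 0).
Reduce the network between node 2 (A) and node 0 (B) by series/parallel combination:
  Rp1 = R1 ‖ R3 (parallel, both between nodes 0 and 1) = 1/(1/910 + 1/9100) = 827.3 Ω
  Rs1 = R2 + Rp1 (series, joined only at node 1) = 4.3 + 827.3 = 831.6 Ω
  Rp2 = R4 ‖ Rs1 (parallel, both between nodes 0 and 2) = 1/(1/24 + 1/831.6) = 23.33 Ω
R_th = 23.33 Ω
I_n = V_th/R_th = 0.1275/23.33 = 0.005466 A, and R_n = R_th = 23.33 Ω

Final answer: I_n = 0.005466 A, R_n = 23.33 Ω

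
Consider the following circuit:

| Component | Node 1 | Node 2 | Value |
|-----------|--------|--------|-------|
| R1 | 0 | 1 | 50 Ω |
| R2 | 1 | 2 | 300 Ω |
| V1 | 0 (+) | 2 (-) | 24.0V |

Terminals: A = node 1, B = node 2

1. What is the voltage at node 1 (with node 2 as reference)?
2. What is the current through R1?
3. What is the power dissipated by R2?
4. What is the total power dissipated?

Nodal analysis, taking node 2 as the 0 V reference.
Source V1 fixes V_0 = 24 V.
KCL at each unknown node (sum of currents leaving = 0; resistances in Ω):
  Node 1: (V_1 - 24)/50 + (V_1 - 0)/300 = 0
Collecting terms: 0.02333 × V_1 = 0.48  =>  V_1 = 20.57 V
Part 1:
  Read off the nodal solution: V_1 = 20.57 V
Part 2:
  I_R1 = (V_0 - V_1)/R1 = (24 - 20.57)/50 = 0.06857 A
  Magnitude: I_R1 = 0.06857 A
Part 3:
  I_R2 = (V_1 - V_2)/R2 = (20.57 - 0)/300 = 0.06857 A
  P_R2 = I_R2² × R2 = (0.06857)² × 300 = 1.411 W
Part 4:
  Power in each resistor, P = (ΔV)²/R:
    P_R1 = (24 - 20.57)²/50 = 0.2351 W
    P_R2 = (20.57 - 0)²/300 = 1.411 W
  P_total = P_R1 + P_R2 = 1.646 W

Final answers:
1. V_1 = 20.57 V
2. I_R1 = 0.06857 A
3. P_R2 = 1.411 W
4. P_total = 1.646 W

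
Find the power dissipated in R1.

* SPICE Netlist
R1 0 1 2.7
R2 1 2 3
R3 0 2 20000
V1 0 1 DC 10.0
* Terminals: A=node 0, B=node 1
Nodal analysis, taking node 1 as the 0 V reference.
Source V1 fixes V_0 = 10 V.
KCL at each unknown node (sum of currents leaving = 0; resistances in Ω):
  Node 2: (V_2 - 0)/3 + (V_2 - 10)/20000 = 0
Collecting terms: 0.3334 × V_2 = 0.0005  =>  V_2 = 0.0015 V
I_R1 = (V_0 - V_1)/R1 = (10 - 0)/2.7 = 3.704 A
P_R1 = I_R1² × R1 = (3.704)² × 2.7 = 37.04 W

Final answer: 37.04 W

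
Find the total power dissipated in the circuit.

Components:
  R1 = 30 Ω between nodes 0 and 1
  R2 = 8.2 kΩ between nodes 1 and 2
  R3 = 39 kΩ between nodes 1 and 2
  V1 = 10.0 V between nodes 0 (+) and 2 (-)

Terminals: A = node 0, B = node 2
Nodal analysis, taking node 2 as the 0 V reference.
Source V1 fixes V_0 = 10 V.
KCL at each unknown node (sum of currents leaving = 0; resistances in Ω):
  Node 1: (V_1 - 10)/30 + (V_1 - 0)/8200 + (V_1 - 0)/39000 = 0
Collecting terms: 0.03348 × V_1 = 0.3333  =>  V_1 = 9.956 V
Power in each resistor, P = (ΔV)²/R:
  P_R1 = (10 - 9.956)²/30 = 0.00006478 W
  P_R2 = (9.956 - 0)²/8200 = 0.01209 W
  P_R3 = (9.956 - 0)²/39000 = 0.002542 W
P_total = P_R1 + P_R2 + P_R3 = 0.01469 W

Final answer: 0.01469 W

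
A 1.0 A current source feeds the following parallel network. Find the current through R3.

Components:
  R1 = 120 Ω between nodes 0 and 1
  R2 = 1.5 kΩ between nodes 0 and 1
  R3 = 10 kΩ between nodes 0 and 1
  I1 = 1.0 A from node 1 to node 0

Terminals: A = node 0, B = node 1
All resistors sit directly between nodes 0 and 1, so they are in parallel and share one voltage V; the full source current 1 A splits among them.
1/R_par = 1/120 + 1/1500 + 1/10000 = 0.0091 S  =>  R_par = 109.9 Ω
V = I × R_par = 1 × 109.9 = 109.9 V
I_R3 = V/R3 = 109.9/10000 = 0.01099 A

Final answer: 0.01099 A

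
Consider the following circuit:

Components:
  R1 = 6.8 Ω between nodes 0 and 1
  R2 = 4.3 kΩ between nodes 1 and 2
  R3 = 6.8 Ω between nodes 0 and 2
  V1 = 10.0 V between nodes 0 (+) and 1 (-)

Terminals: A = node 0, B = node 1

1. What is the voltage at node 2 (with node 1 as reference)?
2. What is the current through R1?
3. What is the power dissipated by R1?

Nodal analysis, taking node 1 as the 0 V reference.
Source V1 fixes V_0 = 10 V.
KCL at each unknown node (sum of currents leaving = 0; resistances in Ω):
  Node 2: (V_2 - 0)/4300 + (V_2 - 10)/6.8 = 0
Collecting terms: 0.1473 × V_2 = 1.471  =>  V_2 = 9.984 V
Part 1:
  Read off the nodal solution: V_2 = 9.984 V
Part 2:
  I_R1 = (V_0 - V_1)/R1 = (10 - 0)/6.8 = 1.471 A
  Magnitude: I_R1 = 1.471 A
Part 3:
  I_R1 = (V_0 - V_1)/R1 = (10 - 0)/6.8 = 1.471 A
  P_R1 = I_R1² × R1 = (1.471)² × 6.8 = 14.71 W

Final answers:
1. V_2 = 9.984 V
2. I_R1 = 1.471 A
3. P_R1 = 14.71 W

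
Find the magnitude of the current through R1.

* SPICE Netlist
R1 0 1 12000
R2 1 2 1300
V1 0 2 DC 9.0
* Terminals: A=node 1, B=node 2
Nodal analysis, taking node 2 as the 0 V reference.
Source V1 fixes V_0 = 9 V.
KCL at each unknown node (sum of currents leaving = 0; resistances in Ω):
  Node 1: (V_1 - 9)/12000 + (V_1 - 0)/1300 = 0
Collecting terms: 0.0008526 × V_1 = 0.00075  =>  V_1 = 0.8797 V
I_R1 = (V_0 - V_1)/R1 = (9 - 0.8797)/12000 = 0.0006767 A
|I_R1| = 0.0006767 A

Final answer: |I_R1| = 0.0006767 A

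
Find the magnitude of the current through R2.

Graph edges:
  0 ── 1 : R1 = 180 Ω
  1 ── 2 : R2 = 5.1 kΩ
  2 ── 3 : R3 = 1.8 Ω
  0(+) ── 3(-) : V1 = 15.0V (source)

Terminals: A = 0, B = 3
Nodal analysis, taking node 3 as the 0 V reference.
Source V1 fixes V_0 = 15 V.
KCL at each unknown node (sum of currents leaving = 0; resistances in Ω):
  Node 1: (V_1 - 15)/180 + (V_1 - V_2)/5100 = 0
  Node 2: (V_2 - V_1)/5100 + (V_2 - 0)/1.8 = 0
Collecting terms (coefficients in siemens):
  0.005752·V_1 - 0.0001961·V_2 = 0.08333
  0.5558·V_2 - 0.0001961·V_1 = 0
Determinant D = (0.005752)(0.5558) - (-0.0001961)(-0.0001961) = 0.003196
V_1 = [(0.08333)(0.5558) - (-0.0001961)(0)]/D = 14.49 V
V_2 = [(0.005752)(0) - (0.08333)(-0.0001961)]/D = 0.005112 V
I_R2 = (V_1 - V_2)/R2 = (14.49 - 0.005112)/5100 = 0.00284 A
|I_R2| = 0.00284 A

Final answer: |I_R2| = 0.00284 A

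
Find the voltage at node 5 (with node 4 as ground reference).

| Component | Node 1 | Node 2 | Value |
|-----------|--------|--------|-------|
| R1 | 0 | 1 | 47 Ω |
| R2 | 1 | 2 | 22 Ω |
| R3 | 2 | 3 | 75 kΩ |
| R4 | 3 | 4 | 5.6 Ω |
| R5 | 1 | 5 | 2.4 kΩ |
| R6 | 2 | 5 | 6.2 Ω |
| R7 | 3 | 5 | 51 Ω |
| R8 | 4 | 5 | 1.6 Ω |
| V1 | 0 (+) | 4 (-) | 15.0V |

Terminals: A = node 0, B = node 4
Nodal analysis, taking node 4 as the 0 V reference.
Source V1 fixes V_0 = 15 V.
KCL at each unknown node (sum of currents leaving = 0; resistances in Ω):
  Node 1: (V_1 - 15)/47 + (V_1 - V_2)/22 + (V_1 - V_5)/2400 = 0
  Node 2: (V_2 - V_1)/22 + (V_2 - V_3)/75000 + (V_2 - V_5)/6.2 = 0
  Node 3: (V_3 - V_2)/75000 + (V_3 - 0)/5.6 + (V_3 - V_5)/51 = 0
  Node 5: (V_5 - V_1)/2400 + (V_5 - V_2)/6.2 + (V_5 - V_3)/51 + (V_5 - 0)/1.6 = 0
Collecting terms (coefficients in siemens):
  0.06715·V_1 - 0.04545·V_2 - 0.0004167·V_5 = 0.3191
  0.2068·V_2 - 0.04545·V_1 - 0.00001333·V_3 - 0.1613·V_5 = 0
  0.1982·V_3 - 0.00001333·V_2 - 0.01961·V_5 = 0
  0.8063·V_5 - 0.0004167·V_1 - 0.1613·V_2 - 0.01961·V_3 = 0
Solving these 4 simultaneous equations (Gaussian elimination) gives:
  V_1 = 5.776 V, V_2 = 1.508 V, V_3 = 0.03031 V, V_5 = 0.3054 V
The requested potential is V_5 = 0.3054 V.

Final answer: V_5 = 0.3054 V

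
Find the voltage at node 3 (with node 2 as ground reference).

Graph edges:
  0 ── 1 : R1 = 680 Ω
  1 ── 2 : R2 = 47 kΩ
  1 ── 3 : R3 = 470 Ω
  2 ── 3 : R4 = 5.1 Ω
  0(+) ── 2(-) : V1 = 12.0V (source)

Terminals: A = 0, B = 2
Nodal analysis, taking node 2 as the 0 V reference.
Source V1 fixes V_0 = 12 V.
KCL at each unknown node (sum of currents leaving = 0; resistances in Ω):
  Node 1: (V_1 - 12)/680 + (V_1 - 0)/47000 + (V_1 - V_3)/470 = 0
  Node 3: (V_3 - V_1)/470 + (V_3 - 0)/5.1 = 0
Collecting terms (coefficients in siemens):
  0.00362·V_1 - 0.002128·V_3 = 0.01765
  0.1982·V_3 - 0.002128·V_1 = 0
Determinant D = (0.00362)(0.1982) - (-0.002128)(-0.002128) = 0.0007129
V_1 = [(0.01765)(0.1982) - (-0.002128)(0)]/D = 4.906 V
V_3 = [(0.00362)(0) - (0.01765)(-0.002128)]/D = 0.05267 V
The requested potential is V_3 = 0.05267 V.

Final answer: V_3 = 0.05267 V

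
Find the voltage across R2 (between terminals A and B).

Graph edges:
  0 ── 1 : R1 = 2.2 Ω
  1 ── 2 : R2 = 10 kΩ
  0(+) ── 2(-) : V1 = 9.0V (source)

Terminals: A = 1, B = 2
R1 and R2 are in series across V1 (node 0 → node 1 → node 2), and the output A–B is taken across R2, so this is a voltage divider.
Series current: I = V1/(R1 + R2) = 9/(2.2 + 10000) = 9/10000 = 0.0008998 A
V_R2 = I × R2 = V1 × R2/(R1 + R2) = 9 × 10000/10000 = 8.998 V

Final answer: 8.998 V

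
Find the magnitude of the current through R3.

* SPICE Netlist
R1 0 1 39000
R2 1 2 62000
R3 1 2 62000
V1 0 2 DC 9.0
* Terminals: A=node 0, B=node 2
Nodal analysis, taking node 2 as the 0 V reference.
Source V1 fixes V_0 = 9 V.
KCL at each unknown node (sum of currents leaving = 0; resistances in Ω):
  Node 1: (V_1 - 9)/39000 + (V_1 - 0)/62000 + (V_1 - 0)/62000 = 0
Collecting terms: 0.0000579 × V_1 = 0.0002308  =>  V_1 = 3.986 V
I_R3 = (V_1 - V_2)/R3 = (3.986 - 0)/62000 = 0.00006429 A
|I_R3| = 0.00006429 A

Final answer: |I_R3| = 6.429e-05 A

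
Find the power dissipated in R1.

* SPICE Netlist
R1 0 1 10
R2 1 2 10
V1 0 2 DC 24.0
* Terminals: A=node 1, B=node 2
Nodal analysis, taking node 2 as the 0 V reference.
Source V1 fixes V_0 = 24 V.
KCL at each unknown node (sum of currents leaving = 0; resistances in Ω):
  Node 1: (V_1 - 24)/10 + (V_1 - 0)/10 = 0
Collecting terms: 0.2 × V_1 = 2.4  =>  V_1 = 12 V
I_R1 = (V_0 - V_1)/R1 = (24 - 12)/10 = 1.2 A
P_R1 = I_R1² × R1 = (1.2)² × 10 = 14.4 W

Final answer: 14.4 W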